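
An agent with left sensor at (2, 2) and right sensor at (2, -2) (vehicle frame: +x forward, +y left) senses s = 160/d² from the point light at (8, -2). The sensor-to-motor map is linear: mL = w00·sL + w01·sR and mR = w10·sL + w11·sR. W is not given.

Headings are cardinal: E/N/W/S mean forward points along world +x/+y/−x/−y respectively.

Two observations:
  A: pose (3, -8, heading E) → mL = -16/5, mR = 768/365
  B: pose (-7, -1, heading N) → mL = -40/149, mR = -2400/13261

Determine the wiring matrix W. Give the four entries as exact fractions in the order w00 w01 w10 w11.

obs A: pose=(3,-8,E) → sL=32/5, sR=160/73, mL=-16/5, mR=768/365
obs B: pose=(-7,-1,N) → sL=80/149, sR=80/89, mL=-40/149, mR=-2400/13261
sensor matrix S = [[32/5, 160/73], [80/149, 80/89]]; det S = 4429824/968053
solve [mL_A; mL_B] = S·[w00; w01] and [mR_A; mR_B] = S·[w10; w11]:
  w00 = -1/2, w01 = 0, w10 = 1/2, w11 = -1/2

-1/2 0 1/2 -1/2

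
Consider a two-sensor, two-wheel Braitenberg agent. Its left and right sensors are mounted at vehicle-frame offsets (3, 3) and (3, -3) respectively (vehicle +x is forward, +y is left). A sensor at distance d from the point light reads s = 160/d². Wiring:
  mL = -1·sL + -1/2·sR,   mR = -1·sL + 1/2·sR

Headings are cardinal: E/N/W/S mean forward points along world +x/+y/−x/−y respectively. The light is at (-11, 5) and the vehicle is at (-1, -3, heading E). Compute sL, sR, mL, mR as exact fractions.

80/97 16/29 -3096/2813 -1544/2813

left sensor world pos  = (2, 0); dL² = 194
right sensor world pos = (2, -6); dR² = 290
sL = 160/194 = 80/97
sR = 160/290 = 16/29
mL = -1·sL + -1/2·sR = -3096/2813
mR = -1·sL + 1/2·sR = -1544/2813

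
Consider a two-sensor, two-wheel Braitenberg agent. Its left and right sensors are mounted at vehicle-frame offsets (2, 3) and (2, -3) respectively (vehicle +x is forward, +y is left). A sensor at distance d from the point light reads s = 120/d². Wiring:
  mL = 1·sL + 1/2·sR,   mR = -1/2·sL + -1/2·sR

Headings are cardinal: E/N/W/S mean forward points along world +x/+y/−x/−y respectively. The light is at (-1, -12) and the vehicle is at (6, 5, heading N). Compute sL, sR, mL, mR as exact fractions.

left sensor world pos  = (3, 7); dL² = 377
right sensor world pos = (9, 7); dR² = 461
sL = 120/377 = 120/377
sR = 120/461 = 120/461
mL = 1·sL + 1/2·sR = 77940/173797
mR = -1/2·sL + -1/2·sR = -50280/173797

120/377 120/461 77940/173797 -50280/173797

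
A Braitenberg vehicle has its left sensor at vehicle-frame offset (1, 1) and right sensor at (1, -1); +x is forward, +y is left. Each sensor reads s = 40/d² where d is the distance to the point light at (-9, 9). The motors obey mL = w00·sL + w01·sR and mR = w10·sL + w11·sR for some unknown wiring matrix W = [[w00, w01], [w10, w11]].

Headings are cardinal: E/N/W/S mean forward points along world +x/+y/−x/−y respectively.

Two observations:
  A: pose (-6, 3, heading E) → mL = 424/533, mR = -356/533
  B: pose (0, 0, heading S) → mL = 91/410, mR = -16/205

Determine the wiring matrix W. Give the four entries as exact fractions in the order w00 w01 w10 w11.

1/2 1/2 -1 1/2

obs A: pose=(-6,3,E) → sL=40/41, sR=8/13, mL=424/533, mR=-356/533
obs B: pose=(0,0,S) → sL=1/5, sR=10/41, mL=91/410, mR=-16/205
sensor matrix S = [[40/41, 8/13], [1/5, 10/41]]; det S = 12552/109265
solve [mL_A; mL_B] = S·[w00; w01] and [mR_A; mR_B] = S·[w10; w11]:
  w00 = 1/2, w01 = 1/2, w10 = -1, w11 = 1/2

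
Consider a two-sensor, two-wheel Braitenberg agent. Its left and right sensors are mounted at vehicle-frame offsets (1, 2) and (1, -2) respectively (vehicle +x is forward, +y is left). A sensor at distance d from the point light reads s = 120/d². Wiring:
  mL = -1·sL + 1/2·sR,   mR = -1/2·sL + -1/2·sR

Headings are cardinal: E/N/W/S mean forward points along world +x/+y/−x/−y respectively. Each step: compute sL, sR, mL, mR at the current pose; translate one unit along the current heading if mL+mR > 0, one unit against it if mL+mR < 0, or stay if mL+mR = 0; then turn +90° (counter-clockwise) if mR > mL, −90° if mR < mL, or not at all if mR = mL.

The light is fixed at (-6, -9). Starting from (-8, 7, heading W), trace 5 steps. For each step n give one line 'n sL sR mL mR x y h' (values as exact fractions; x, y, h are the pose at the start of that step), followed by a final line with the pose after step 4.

n=0: pose=(-8,7,W); sL=24/41, sR=40/111; mL=-1844/4551, mR=-2152/4551; mL+mR=-36/41 → advance -1; mR−mL=-308/4551 → turn -1·90°
n=1: pose=(-7,7,N); sL=60/149, sR=12/29; mL=-846/4321, mR=-1764/4321; mL+mR=-90/149 → advance -1; mR−mL=-918/4321 → turn -1·90°
n=2: pose=(-7,6,E); sL=120/289, sR=120/169; mL=-2940/48841, mR=-27480/48841; mL+mR=-180/289 → advance -1; mR−mL=-24540/48841 → turn -1·90°
n=3: pose=(-8,6,S); sL=30/49, sR=30/53; mL=-855/2597, mR=-1530/2597; mL+mR=-45/49 → advance -1; mR−mL=-675/2597 → turn -1·90°
n=4: pose=(-8,7,W); sL=24/41, sR=40/111; mL=-1844/4551, mR=-2152/4551; mL+mR=-36/41 → advance -1; mR−mL=-308/4551 → turn -1·90°

0 24/41 40/111 -1844/4551 -2152/4551 -8 7 W
1 60/149 12/29 -846/4321 -1764/4321 -7 7 N
2 120/289 120/169 -2940/48841 -27480/48841 -7 6 E
3 30/49 30/53 -855/2597 -1530/2597 -8 6 S
4 24/41 40/111 -1844/4551 -2152/4551 -8 7 W
final -7 7 N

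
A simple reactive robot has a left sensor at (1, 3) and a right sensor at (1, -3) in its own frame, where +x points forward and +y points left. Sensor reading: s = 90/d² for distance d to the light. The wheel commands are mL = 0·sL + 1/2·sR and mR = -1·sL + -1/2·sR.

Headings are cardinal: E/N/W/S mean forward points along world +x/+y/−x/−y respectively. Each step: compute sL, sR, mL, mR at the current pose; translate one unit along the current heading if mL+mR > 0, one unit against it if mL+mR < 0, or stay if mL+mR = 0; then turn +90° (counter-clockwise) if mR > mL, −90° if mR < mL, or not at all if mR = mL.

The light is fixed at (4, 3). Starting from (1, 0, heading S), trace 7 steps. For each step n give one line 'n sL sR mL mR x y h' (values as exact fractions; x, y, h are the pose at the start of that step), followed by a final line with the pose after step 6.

n=0: pose=(1,0,S); sL=45/8, sR=45/26; mL=45/52, mR=-675/104; mL+mR=-45/8 → advance -1; mR−mL=-765/104 → turn -1·90°
n=1: pose=(1,1,W); sL=90/41, sR=90/17; mL=45/17, mR=-3375/697; mL+mR=-90/41 → advance -1; mR−mL=-5220/697 → turn -1·90°
n=2: pose=(2,1,N); sL=45/13, sR=45; mL=45/2, mR=-675/26; mL+mR=-45/13 → advance -1; mR−mL=-630/13 → turn -1·90°
n=3: pose=(2,0,E); sL=90, sR=90/37; mL=45/37, mR=-3375/37; mL+mR=-90 → advance -1; mR−mL=-3420/37 → turn -1·90°
n=4: pose=(1,0,S); sL=45/8, sR=45/26; mL=45/52, mR=-675/104; mL+mR=-45/8 → advance -1; mR−mL=-765/104 → turn -1·90°
n=5: pose=(1,1,W); sL=90/41, sR=90/17; mL=45/17, mR=-3375/697; mL+mR=-90/41 → advance -1; mR−mL=-5220/697 → turn -1·90°
n=6: pose=(2,1,N); sL=45/13, sR=45; mL=45/2, mR=-675/26; mL+mR=-45/13 → advance -1; mR−mL=-630/13 → turn -1·90°

0 45/8 45/26 45/52 -675/104 1 0 S
1 90/41 90/17 45/17 -3375/697 1 1 W
2 45/13 45 45/2 -675/26 2 1 N
3 90 90/37 45/37 -3375/37 2 0 E
4 45/8 45/26 45/52 -675/104 1 0 S
5 90/41 90/17 45/17 -3375/697 1 1 W
6 45/13 45 45/2 -675/26 2 1 N
final 2 0 E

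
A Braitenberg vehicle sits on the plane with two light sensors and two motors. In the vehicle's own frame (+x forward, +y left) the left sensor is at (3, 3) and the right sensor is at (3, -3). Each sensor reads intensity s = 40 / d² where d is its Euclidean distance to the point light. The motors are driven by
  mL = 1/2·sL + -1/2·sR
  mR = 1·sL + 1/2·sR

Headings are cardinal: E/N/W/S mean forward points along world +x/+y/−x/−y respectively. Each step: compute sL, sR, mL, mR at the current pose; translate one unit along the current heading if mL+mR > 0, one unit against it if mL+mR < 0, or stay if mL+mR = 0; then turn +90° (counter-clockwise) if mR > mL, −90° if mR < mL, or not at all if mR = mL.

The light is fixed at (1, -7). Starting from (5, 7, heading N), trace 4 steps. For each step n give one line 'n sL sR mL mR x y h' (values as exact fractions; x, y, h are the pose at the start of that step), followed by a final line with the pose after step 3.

n=0: pose=(5,7,N); sL=4/29, sR=20/169; mL=48/4901, mR=966/4901; mL+mR=6/29 → advance +1; mR−mL=918/4901 → turn +1·90°
n=1: pose=(5,8,W); sL=8/29, sR=8/65; mL=144/1885, mR=636/1885; mL+mR=12/29 → advance +1; mR−mL=492/1885 → turn +1·90°
n=2: pose=(4,8,S); sL=2/9, sR=5/18; mL=-1/36, mR=13/36; mL+mR=1/3 → advance +1; mR−mL=7/18 → turn +1·90°
n=3: pose=(4,7,E); sL=8/65, sR=40/157; mL=-672/10205, mR=2556/10205; mL+mR=12/65 → advance +1; mR−mL=3228/10205 → turn +1·90°

0 4/29 20/169 48/4901 966/4901 5 7 N
1 8/29 8/65 144/1885 636/1885 5 8 W
2 2/9 5/18 -1/36 13/36 4 8 S
3 8/65 40/157 -672/10205 2556/10205 4 7 E
final 5 7 N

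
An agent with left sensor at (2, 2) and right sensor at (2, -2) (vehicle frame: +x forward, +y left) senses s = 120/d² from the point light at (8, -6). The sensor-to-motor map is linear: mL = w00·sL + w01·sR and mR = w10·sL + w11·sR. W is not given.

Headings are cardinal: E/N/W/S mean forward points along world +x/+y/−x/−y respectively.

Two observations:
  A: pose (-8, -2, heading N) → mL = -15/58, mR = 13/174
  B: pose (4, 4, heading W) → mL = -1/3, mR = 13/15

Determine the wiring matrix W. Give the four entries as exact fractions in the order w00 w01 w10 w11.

obs A: pose=(-8,-2,N) → sL=1/3, sR=15/29, mL=-15/58, mR=13/174
obs B: pose=(4,4,W) → sL=6/5, sR=2/3, mL=-1/3, mR=13/15
sensor matrix S = [[1/3, 15/29], [6/5, 2/3]]; det S = -104/261
solve [mL_A; mL_B] = S·[w00; w01] and [mR_A; mR_B] = S·[w10; w11]:
  w00 = 0, w01 = -1/2, w10 = 1, w11 = -1/2

0 -1/2 1 -1/2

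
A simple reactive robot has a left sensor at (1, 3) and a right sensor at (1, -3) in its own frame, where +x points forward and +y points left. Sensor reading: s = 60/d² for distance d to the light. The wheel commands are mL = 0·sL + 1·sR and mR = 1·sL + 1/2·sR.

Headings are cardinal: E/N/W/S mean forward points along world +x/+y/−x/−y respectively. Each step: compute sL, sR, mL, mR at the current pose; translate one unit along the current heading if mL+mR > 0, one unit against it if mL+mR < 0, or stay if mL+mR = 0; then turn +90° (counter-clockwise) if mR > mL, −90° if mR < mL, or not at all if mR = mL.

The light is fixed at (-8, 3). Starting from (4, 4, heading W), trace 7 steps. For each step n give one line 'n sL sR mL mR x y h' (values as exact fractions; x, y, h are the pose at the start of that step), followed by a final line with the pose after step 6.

0 12/25 60/137 60/137 2394/3425 4 4 W
1 15/49 15/16 15/16 1215/1568 3 4 S
2 60/109 60/109 60/109 90/109 3 3 W
3 6/17 6/5 6/5 81/85 2 3 S
4 60/97 12/17 12/17 1602/1649 2 2 W
5 15/37 3/2 3/2 171/148 1 2 S
6 60/89 12/13 12/13 1314/1157 1 1 W
final 0 1 S

n=0: pose=(4,4,W); sL=12/25, sR=60/137; mL=60/137, mR=2394/3425; mL+mR=3894/3425 → advance +1; mR−mL=894/3425 → turn +1·90°
n=1: pose=(3,4,S); sL=15/49, sR=15/16; mL=15/16, mR=1215/1568; mL+mR=2685/1568 → advance +1; mR−mL=-255/1568 → turn -1·90°
n=2: pose=(3,3,W); sL=60/109, sR=60/109; mL=60/109, mR=90/109; mL+mR=150/109 → advance +1; mR−mL=30/109 → turn +1·90°
n=3: pose=(2,3,S); sL=6/17, sR=6/5; mL=6/5, mR=81/85; mL+mR=183/85 → advance +1; mR−mL=-21/85 → turn -1·90°
n=4: pose=(2,2,W); sL=60/97, sR=12/17; mL=12/17, mR=1602/1649; mL+mR=2766/1649 → advance +1; mR−mL=438/1649 → turn +1·90°
n=5: pose=(1,2,S); sL=15/37, sR=3/2; mL=3/2, mR=171/148; mL+mR=393/148 → advance +1; mR−mL=-51/148 → turn -1·90°
n=6: pose=(1,1,W); sL=60/89, sR=12/13; mL=12/13, mR=1314/1157; mL+mR=2382/1157 → advance +1; mR−mL=246/1157 → turn +1·90°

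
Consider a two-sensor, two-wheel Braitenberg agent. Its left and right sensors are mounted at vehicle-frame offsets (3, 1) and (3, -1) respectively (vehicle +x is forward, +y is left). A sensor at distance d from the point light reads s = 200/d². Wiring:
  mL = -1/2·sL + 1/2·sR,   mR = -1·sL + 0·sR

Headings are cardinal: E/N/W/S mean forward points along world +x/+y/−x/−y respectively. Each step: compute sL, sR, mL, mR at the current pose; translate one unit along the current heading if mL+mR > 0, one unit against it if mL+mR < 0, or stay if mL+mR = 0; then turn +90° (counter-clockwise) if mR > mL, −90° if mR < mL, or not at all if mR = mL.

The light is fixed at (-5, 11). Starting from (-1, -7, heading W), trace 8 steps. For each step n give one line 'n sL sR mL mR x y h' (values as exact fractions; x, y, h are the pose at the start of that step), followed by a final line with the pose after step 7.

n=0: pose=(-1,-7,W); sL=100/181, sR=20/29; mL=360/5249, mR=-100/181; mL+mR=-2540/5249 → advance -1; mR−mL=-3260/5249 → turn -1·90°
n=1: pose=(0,-7,N); sL=200/241, sR=200/261; mL=-2000/62901, mR=-200/241; mL+mR=-54200/62901 → advance -1; mR−mL=-50200/62901 → turn -1·90°
n=2: pose=(0,-8,E); sL=50/97, sR=25/58; mL=-475/11252, mR=-50/97; mL+mR=-6275/11252 → advance -1; mR−mL=-5325/11252 → turn -1·90°
n=3: pose=(-1,-8,S); sL=200/509, sR=200/493; mL=1600/250937, mR=-200/509; mL+mR=-97000/250937 → advance -1; mR−mL=-100200/250937 → turn -1·90°
n=4: pose=(-1,-7,W); sL=100/181, sR=20/29; mL=360/5249, mR=-100/181; mL+mR=-2540/5249 → advance -1; mR−mL=-3260/5249 → turn -1·90°
n=5: pose=(0,-7,N); sL=200/241, sR=200/261; mL=-2000/62901, mR=-200/241; mL+mR=-54200/62901 → advance -1; mR−mL=-50200/62901 → turn -1·90°
n=6: pose=(0,-8,E); sL=50/97, sR=25/58; mL=-475/11252, mR=-50/97; mL+mR=-6275/11252 → advance -1; mR−mL=-5325/11252 → turn -1·90°
n=7: pose=(-1,-8,S); sL=200/509, sR=200/493; mL=1600/250937, mR=-200/509; mL+mR=-97000/250937 → advance -1; mR−mL=-100200/250937 → turn -1·90°

0 100/181 20/29 360/5249 -100/181 -1 -7 W
1 200/241 200/261 -2000/62901 -200/241 0 -7 N
2 50/97 25/58 -475/11252 -50/97 0 -8 E
3 200/509 200/493 1600/250937 -200/509 -1 -8 S
4 100/181 20/29 360/5249 -100/181 -1 -7 W
5 200/241 200/261 -2000/62901 -200/241 0 -7 N
6 50/97 25/58 -475/11252 -50/97 0 -8 E
7 200/509 200/493 1600/250937 -200/509 -1 -8 S
final -1 -7 W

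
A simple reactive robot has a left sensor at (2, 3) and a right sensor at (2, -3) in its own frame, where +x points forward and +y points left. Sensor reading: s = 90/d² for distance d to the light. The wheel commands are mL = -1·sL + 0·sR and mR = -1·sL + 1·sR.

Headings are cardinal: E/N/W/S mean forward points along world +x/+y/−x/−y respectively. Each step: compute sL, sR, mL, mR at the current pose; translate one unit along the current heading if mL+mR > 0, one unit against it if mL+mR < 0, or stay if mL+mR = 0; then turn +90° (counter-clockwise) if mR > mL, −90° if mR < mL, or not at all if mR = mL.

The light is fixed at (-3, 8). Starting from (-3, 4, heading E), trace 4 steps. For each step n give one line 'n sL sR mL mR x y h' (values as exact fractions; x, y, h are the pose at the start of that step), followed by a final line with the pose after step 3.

n=0: pose=(-3,4,E); sL=18, sR=90/53; mL=-18, mR=-864/53; mL+mR=-1818/53 → advance -1; mR−mL=90/53 → turn +1·90°
n=1: pose=(-4,4,N); sL=9/2, sR=45/4; mL=-9/2, mR=27/4; mL+mR=9/4 → advance +1; mR−mL=45/4 → turn +1·90°
n=2: pose=(-4,5,W); sL=2, sR=10; mL=-2, mR=8; mL+mR=6 → advance +1; mR−mL=10 → turn +1·90°
n=3: pose=(-5,5,S); sL=45/13, sR=9/5; mL=-45/13, mR=-108/65; mL+mR=-333/65 → advance -1; mR−mL=9/5 → turn +1·90°

0 18 90/53 -18 -864/53 -3 4 E
1 9/2 45/4 -9/2 27/4 -4 4 N
2 2 10 -2 8 -4 5 W
3 45/13 9/5 -45/13 -108/65 -5 5 S
final -5 6 E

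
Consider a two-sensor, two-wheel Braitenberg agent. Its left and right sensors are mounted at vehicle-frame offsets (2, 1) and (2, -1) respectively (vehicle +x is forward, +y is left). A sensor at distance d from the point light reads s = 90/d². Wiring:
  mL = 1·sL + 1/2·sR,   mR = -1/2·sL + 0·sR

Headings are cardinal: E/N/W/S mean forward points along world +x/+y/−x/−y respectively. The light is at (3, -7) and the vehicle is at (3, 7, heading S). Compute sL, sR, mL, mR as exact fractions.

18/29 18/29 27/29 -9/29

left sensor world pos  = (4, 5); dL² = 145
right sensor world pos = (2, 5); dR² = 145
sL = 90/145 = 18/29
sR = 90/145 = 18/29
mL = 1·sL + 1/2·sR = 27/29
mR = -1/2·sL + 0·sR = -9/29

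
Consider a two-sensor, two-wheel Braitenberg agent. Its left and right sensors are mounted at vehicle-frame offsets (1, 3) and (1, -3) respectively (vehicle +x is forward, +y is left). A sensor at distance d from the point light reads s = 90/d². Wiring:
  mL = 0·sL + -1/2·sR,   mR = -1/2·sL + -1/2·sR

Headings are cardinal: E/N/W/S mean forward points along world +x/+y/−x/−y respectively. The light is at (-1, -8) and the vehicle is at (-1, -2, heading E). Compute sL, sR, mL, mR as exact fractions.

45/41 9 -9/2 -207/41

left sensor world pos  = (0, 1); dL² = 82
right sensor world pos = (0, -5); dR² = 10
sL = 90/82 = 45/41
sR = 90/10 = 9
mL = 0·sL + -1/2·sR = -9/2
mR = -1/2·sL + -1/2·sR = -207/41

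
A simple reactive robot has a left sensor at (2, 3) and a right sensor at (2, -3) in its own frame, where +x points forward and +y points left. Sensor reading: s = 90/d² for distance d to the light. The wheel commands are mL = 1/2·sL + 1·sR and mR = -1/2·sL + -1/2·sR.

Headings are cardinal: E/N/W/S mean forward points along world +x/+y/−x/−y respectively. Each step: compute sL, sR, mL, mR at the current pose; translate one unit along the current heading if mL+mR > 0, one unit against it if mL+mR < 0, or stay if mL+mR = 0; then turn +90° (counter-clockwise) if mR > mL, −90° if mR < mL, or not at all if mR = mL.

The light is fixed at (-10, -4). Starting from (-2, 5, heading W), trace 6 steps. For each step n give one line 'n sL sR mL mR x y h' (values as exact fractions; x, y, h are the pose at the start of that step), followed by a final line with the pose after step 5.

n=0: pose=(-2,5,W); sL=5/4, sR=1/2; mL=9/8, mR=-7/8; mL+mR=1/4 → advance +1; mR−mL=-2 → turn -1·90°
n=1: pose=(-3,5,N); sL=90/137, sR=90/221; mL=22275/30277, mR=-16110/30277; mL+mR=45/221 → advance +1; mR−mL=-38385/30277 → turn -1·90°
n=2: pose=(-3,6,E); sL=9/25, sR=9/13; mL=567/650, mR=-171/325; mL+mR=9/26 → advance +1; mR−mL=-909/650 → turn -1·90°
n=3: pose=(-2,6,S); sL=18/37, sR=90/89; mL=4131/3293, mR=-2466/3293; mL+mR=45/89 → advance +1; mR−mL=-6597/3293 → turn -1·90°
n=4: pose=(-2,5,W); sL=5/4, sR=1/2; mL=9/8, mR=-7/8; mL+mR=1/4 → advance +1; mR−mL=-2 → turn -1·90°
n=5: pose=(-3,5,N); sL=90/137, sR=90/221; mL=22275/30277, mR=-16110/30277; mL+mR=45/221 → advance +1; mR−mL=-38385/30277 → turn -1·90°

0 5/4 1/2 9/8 -7/8 -2 5 W
1 90/137 90/221 22275/30277 -16110/30277 -3 5 N
2 9/25 9/13 567/650 -171/325 -3 6 E
3 18/37 90/89 4131/3293 -2466/3293 -2 6 S
4 5/4 1/2 9/8 -7/8 -2 5 W
5 90/137 90/221 22275/30277 -16110/30277 -3 5 N
final -3 6 E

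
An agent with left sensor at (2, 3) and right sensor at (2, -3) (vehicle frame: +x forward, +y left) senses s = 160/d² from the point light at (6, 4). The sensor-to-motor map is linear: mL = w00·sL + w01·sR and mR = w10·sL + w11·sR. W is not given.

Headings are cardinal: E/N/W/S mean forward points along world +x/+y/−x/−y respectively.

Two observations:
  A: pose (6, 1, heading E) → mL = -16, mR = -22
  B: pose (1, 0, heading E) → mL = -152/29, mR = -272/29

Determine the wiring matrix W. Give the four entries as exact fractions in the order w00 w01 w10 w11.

obs A: pose=(6,1,E) → sL=40, sR=4, mL=-16, mR=-22
obs B: pose=(1,0,E) → sL=16, sR=80/29, mL=-152/29, mR=-272/29
sensor matrix S = [[40, 4], [16, 80/29]]; det S = 1344/29
solve [mL_A; mL_B] = S·[w00; w01] and [mR_A; mR_B] = S·[w10; w11]:
  w00 = -1/2, w01 = 1, w10 = -1/2, w11 = -1/2

-1/2 1 -1/2 -1/2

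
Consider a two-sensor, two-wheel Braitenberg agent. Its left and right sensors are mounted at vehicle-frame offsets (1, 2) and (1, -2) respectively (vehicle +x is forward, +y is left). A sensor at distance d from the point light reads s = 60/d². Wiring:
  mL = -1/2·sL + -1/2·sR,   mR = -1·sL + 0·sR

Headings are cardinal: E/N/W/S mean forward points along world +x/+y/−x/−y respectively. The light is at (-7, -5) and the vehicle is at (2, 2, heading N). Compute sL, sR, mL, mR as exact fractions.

60/113 12/37 -1788/4181 -60/113

left sensor world pos  = (0, 3); dL² = 113
right sensor world pos = (4, 3); dR² = 185
sL = 60/113 = 60/113
sR = 60/185 = 12/37
mL = -1/2·sL + -1/2·sR = -1788/4181
mR = -1·sL + 0·sR = -60/113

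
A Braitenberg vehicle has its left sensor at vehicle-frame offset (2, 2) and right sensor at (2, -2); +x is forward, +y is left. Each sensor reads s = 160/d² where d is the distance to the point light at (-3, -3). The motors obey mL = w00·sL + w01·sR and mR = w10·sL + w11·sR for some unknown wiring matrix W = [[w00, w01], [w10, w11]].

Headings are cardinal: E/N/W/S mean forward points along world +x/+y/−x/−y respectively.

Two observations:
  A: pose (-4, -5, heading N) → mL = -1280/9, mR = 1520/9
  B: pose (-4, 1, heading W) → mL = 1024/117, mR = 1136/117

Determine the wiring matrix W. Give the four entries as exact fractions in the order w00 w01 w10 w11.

obs A: pose=(-4,-5,N) → sL=160/9, sR=160, mL=-1280/9, mR=1520/9
obs B: pose=(-4,1,W) → sL=160/13, sR=32/9, mL=1024/117, mR=1136/117
sensor matrix S = [[160/9, 160], [160/13, 32/9]]; det S = -2007040/1053
solve [mL_A; mL_B] = S·[w00; w01] and [mR_A; mR_B] = S·[w10; w11]:
  w00 = 1, w01 = -1, w10 = 1/2, w11 = 1

1 -1 1/2 1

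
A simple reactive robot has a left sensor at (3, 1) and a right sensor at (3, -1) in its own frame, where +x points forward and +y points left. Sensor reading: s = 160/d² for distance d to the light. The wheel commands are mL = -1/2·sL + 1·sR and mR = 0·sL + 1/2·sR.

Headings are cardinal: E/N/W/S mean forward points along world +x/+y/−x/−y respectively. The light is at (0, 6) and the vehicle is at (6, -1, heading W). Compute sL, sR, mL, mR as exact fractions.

left sensor world pos  = (3, -2); dL² = 73
right sensor world pos = (3, 0); dR² = 45
sL = 160/73 = 160/73
sR = 160/45 = 32/9
mL = -1/2·sL + 1·sR = 1616/657
mR = 0·sL + 1/2·sR = 16/9

160/73 32/9 1616/657 16/9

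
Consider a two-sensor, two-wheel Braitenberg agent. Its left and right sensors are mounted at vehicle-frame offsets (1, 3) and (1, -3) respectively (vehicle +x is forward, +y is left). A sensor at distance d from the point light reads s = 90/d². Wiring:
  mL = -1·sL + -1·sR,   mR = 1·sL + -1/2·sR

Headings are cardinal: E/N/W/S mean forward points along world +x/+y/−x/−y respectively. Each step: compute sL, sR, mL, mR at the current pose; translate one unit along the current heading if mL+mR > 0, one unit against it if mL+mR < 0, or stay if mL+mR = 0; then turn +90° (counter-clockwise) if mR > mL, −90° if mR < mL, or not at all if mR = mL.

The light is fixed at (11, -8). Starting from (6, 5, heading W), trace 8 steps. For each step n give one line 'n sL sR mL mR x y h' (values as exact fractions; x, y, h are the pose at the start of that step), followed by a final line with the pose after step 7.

0 45/68 45/146 -4815/4964 630/1241 6 5 W
1 18/29 90/193 -6084/5597 2169/5597 7 5 S
2 45/149 9/13 -1926/1937 -171/3874 7 6 E
3 90/289 90/229 -46620/66181 7605/66181 6 6 N
4 45/68 45/146 -4815/4964 630/1241 6 5 W
5 18/29 90/193 -6084/5597 2169/5597 7 5 S
6 45/149 9/13 -1926/1937 -171/3874 7 6 E
7 90/289 90/229 -46620/66181 7605/66181 6 6 N
final 6 5 W

n=0: pose=(6,5,W); sL=45/68, sR=45/146; mL=-4815/4964, mR=630/1241; mL+mR=-135/292 → advance -1; mR−mL=7335/4964 → turn +1·90°
n=1: pose=(7,5,S); sL=18/29, sR=90/193; mL=-6084/5597, mR=2169/5597; mL+mR=-135/193 → advance -1; mR−mL=8253/5597 → turn +1·90°
n=2: pose=(7,6,E); sL=45/149, sR=9/13; mL=-1926/1937, mR=-171/3874; mL+mR=-27/26 → advance -1; mR−mL=3681/3874 → turn +1·90°
n=3: pose=(6,6,N); sL=90/289, sR=90/229; mL=-46620/66181, mR=7605/66181; mL+mR=-135/229 → advance -1; mR−mL=54225/66181 → turn +1·90°
n=4: pose=(6,5,W); sL=45/68, sR=45/146; mL=-4815/4964, mR=630/1241; mL+mR=-135/292 → advance -1; mR−mL=7335/4964 → turn +1·90°
n=5: pose=(7,5,S); sL=18/29, sR=90/193; mL=-6084/5597, mR=2169/5597; mL+mR=-135/193 → advance -1; mR−mL=8253/5597 → turn +1·90°
n=6: pose=(7,6,E); sL=45/149, sR=9/13; mL=-1926/1937, mR=-171/3874; mL+mR=-27/26 → advance -1; mR−mL=3681/3874 → turn +1·90°
n=7: pose=(6,6,N); sL=90/289, sR=90/229; mL=-46620/66181, mR=7605/66181; mL+mR=-135/229 → advance -1; mR−mL=54225/66181 → turn +1·90°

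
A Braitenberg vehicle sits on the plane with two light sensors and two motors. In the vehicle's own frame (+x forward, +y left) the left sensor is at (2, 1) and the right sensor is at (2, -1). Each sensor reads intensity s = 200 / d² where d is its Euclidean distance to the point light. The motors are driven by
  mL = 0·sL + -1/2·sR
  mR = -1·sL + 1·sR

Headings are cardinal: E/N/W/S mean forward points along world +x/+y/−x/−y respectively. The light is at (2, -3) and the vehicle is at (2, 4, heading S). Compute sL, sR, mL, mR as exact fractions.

100/13 100/13 -50/13 0

left sensor world pos  = (3, 2); dL² = 26
right sensor world pos = (1, 2); dR² = 26
sL = 200/26 = 100/13
sR = 200/26 = 100/13
mL = 0·sL + -1/2·sR = -50/13
mR = -1·sL + 1·sR = 0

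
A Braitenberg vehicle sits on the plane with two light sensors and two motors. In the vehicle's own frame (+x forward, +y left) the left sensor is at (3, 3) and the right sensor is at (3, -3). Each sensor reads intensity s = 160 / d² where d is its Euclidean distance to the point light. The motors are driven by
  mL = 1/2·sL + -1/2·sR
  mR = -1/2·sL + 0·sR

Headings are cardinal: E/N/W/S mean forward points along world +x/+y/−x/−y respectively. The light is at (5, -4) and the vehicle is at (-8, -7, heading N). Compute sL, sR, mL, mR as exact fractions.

left sensor world pos  = (-11, -4); dL² = 256
right sensor world pos = (-5, -4); dR² = 100
sL = 160/256 = 5/8
sR = 160/100 = 8/5
mL = 1/2·sL + -1/2·sR = -39/80
mR = -1/2·sL + 0·sR = -5/16

5/8 8/5 -39/80 -5/16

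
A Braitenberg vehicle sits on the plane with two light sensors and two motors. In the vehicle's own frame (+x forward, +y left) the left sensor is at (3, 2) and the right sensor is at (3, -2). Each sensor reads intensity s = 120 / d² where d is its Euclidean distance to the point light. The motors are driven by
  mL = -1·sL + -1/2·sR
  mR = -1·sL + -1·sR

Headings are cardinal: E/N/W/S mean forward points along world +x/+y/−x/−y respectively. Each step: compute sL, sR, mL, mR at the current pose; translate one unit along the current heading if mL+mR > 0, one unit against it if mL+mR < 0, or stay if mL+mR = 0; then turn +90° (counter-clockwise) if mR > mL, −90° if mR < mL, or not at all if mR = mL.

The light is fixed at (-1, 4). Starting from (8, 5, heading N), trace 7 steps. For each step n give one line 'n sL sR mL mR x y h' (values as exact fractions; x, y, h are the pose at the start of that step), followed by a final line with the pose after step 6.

0 24/13 120/137 -4068/1781 -4848/1781 8 5 N
1 30/37 30/37 -45/37 -60/37 8 4 E
2 120/109 8/3 -796/327 -1232/327 7 4 S
3 60/13 60/17 -1410/221 -1800/221 7 5 W
4 24/13 120/137 -4068/1781 -4848/1781 8 5 N
5 30/37 30/37 -45/37 -60/37 8 4 E
6 120/109 8/3 -796/327 -1232/327 7 4 S
final 7 5 W

n=0: pose=(8,5,N); sL=24/13, sR=120/137; mL=-4068/1781, mR=-4848/1781; mL+mR=-8916/1781 → advance -1; mR−mL=-60/137 → turn -1·90°
n=1: pose=(8,4,E); sL=30/37, sR=30/37; mL=-45/37, mR=-60/37; mL+mR=-105/37 → advance -1; mR−mL=-15/37 → turn -1·90°
n=2: pose=(7,4,S); sL=120/109, sR=8/3; mL=-796/327, mR=-1232/327; mL+mR=-676/109 → advance -1; mR−mL=-4/3 → turn -1·90°
n=3: pose=(7,5,W); sL=60/13, sR=60/17; mL=-1410/221, mR=-1800/221; mL+mR=-3210/221 → advance -1; mR−mL=-30/17 → turn -1·90°
n=4: pose=(8,5,N); sL=24/13, sR=120/137; mL=-4068/1781, mR=-4848/1781; mL+mR=-8916/1781 → advance -1; mR−mL=-60/137 → turn -1·90°
n=5: pose=(8,4,E); sL=30/37, sR=30/37; mL=-45/37, mR=-60/37; mL+mR=-105/37 → advance -1; mR−mL=-15/37 → turn -1·90°
n=6: pose=(7,4,S); sL=120/109, sR=8/3; mL=-796/327, mR=-1232/327; mL+mR=-676/109 → advance -1; mR−mL=-4/3 → turn -1·90°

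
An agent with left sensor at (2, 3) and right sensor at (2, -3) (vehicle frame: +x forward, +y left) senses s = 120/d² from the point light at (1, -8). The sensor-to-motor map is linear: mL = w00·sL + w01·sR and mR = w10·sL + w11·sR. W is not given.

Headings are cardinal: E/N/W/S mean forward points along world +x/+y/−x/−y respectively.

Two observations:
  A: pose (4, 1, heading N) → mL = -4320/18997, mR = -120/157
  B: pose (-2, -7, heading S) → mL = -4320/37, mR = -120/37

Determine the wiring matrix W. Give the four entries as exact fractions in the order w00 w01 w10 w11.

-1 1 0 -1

obs A: pose=(4,1,N) → sL=120/121, sR=120/157, mL=-4320/18997, mR=-120/157
obs B: pose=(-2,-7,S) → sL=120, sR=120/37, mL=-4320/37, mR=-120/37
sensor matrix S = [[120/121, 120/157], [120, 120/37]]; det S = -62208000/702889
solve [mL_A; mL_B] = S·[w00; w01] and [mR_A; mR_B] = S·[w10; w11]:
  w00 = -1, w01 = 1, w10 = 0, w11 = -1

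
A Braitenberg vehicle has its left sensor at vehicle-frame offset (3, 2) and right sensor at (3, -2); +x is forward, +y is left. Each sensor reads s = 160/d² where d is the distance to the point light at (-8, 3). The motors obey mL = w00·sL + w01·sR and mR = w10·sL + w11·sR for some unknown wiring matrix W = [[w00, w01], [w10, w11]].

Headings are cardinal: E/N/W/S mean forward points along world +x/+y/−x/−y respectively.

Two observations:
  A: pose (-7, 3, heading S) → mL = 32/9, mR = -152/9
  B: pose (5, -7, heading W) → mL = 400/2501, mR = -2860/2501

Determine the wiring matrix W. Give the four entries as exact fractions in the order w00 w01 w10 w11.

obs A: pose=(-7,3,S) → sL=80/9, sR=16, mL=32/9, mR=-152/9
obs B: pose=(5,-7,W) → sL=40/61, sR=40/41, mL=400/2501, mR=-2860/2501
sensor matrix S = [[80/9, 16], [40/61, 40/41]]; det S = -40960/22509
solve [mL_A; mL_B] = S·[w00; w01] and [mR_A; mR_B] = S·[w10; w11]:
  w00 = -1/2, w01 = 1/2, w10 = -1, w11 = -1/2

-1/2 1/2 -1 -1/2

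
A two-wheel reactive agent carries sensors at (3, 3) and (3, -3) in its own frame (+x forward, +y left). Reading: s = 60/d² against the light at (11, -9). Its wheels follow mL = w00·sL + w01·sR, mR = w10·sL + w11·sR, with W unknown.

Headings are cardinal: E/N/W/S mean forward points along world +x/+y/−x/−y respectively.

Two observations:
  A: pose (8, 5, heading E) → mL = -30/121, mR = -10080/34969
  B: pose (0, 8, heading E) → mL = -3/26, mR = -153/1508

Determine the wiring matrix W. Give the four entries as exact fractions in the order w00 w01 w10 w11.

obs A: pose=(8,5,E) → sL=60/289, sR=60/121, mL=-30/121, mR=-10080/34969
obs B: pose=(0,8,E) → sL=15/116, sR=3/13, mL=-3/26, mR=-153/1508
sensor matrix S = [[60/289, 60/121], [15/116, 3/13]]; det S = -213705/13183313
solve [mL_A; mL_B] = S·[w00; w01] and [mR_A; mR_B] = S·[w10; w11]:
  w00 = 0, w01 = -1/2, w10 = 1, w11 = -1

0 -1/2 1 -1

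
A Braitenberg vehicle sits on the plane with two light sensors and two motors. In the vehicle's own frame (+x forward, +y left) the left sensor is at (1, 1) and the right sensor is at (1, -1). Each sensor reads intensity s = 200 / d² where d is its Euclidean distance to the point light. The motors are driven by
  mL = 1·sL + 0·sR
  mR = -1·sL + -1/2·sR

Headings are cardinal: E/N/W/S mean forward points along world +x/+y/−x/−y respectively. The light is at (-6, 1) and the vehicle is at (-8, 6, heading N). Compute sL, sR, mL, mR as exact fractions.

40/9 200/37 40/9 -2380/333

left sensor world pos  = (-9, 7); dL² = 45
right sensor world pos = (-7, 7); dR² = 37
sL = 200/45 = 40/9
sR = 200/37 = 200/37
mL = 1·sL + 0·sR = 40/9
mR = -1·sL + -1/2·sR = -2380/333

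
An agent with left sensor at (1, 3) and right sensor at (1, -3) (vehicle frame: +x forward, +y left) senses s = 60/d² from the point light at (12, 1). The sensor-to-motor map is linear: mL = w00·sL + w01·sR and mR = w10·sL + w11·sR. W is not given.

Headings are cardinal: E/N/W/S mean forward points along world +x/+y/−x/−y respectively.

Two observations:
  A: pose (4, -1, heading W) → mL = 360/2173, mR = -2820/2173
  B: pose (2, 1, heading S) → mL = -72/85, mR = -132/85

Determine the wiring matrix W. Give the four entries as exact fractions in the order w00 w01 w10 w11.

obs A: pose=(4,-1,W) → sL=30/53, sR=30/41, mL=360/2173, mR=-2820/2173
obs B: pose=(2,1,S) → sL=6/5, sR=6/17, mL=-72/85, mR=-132/85
sensor matrix S = [[30/53, 30/41], [6/5, 6/17]]; det S = -25056/36941
solve [mL_A; mL_B] = S·[w00; w01] and [mR_A; mR_B] = S·[w10; w11]:
  w00 = -1, w01 = 1, w10 = -1, w11 = -1

-1 1 -1 -1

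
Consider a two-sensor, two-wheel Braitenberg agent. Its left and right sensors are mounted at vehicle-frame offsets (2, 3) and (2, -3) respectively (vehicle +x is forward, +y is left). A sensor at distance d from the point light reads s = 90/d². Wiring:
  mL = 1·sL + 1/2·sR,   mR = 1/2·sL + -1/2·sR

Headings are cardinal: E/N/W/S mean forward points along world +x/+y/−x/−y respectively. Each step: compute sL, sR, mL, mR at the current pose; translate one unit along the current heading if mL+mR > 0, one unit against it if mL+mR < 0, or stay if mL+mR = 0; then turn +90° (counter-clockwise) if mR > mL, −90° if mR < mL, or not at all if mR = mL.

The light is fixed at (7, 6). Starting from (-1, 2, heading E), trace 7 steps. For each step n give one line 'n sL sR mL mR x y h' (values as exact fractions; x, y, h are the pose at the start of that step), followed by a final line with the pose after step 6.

0 90/37 18/17 1863/629 432/629 -1 2 E
1 45/26 45/68 3645/1768 945/1768 0 2 S
2 18/29 18/17 567/493 -108/493 0 1 W
3 9/13 45/17 891/442 -216/221 -1 1 N
4 90/37 18/17 1863/629 432/629 -1 2 E
5 45/26 45/68 3645/1768 945/1768 0 2 S
6 18/29 18/17 567/493 -108/493 0 1 W
final -1 1 N

n=0: pose=(-1,2,E); sL=90/37, sR=18/17; mL=1863/629, mR=432/629; mL+mR=135/37 → advance +1; mR−mL=-1431/629 → turn -1·90°
n=1: pose=(0,2,S); sL=45/26, sR=45/68; mL=3645/1768, mR=945/1768; mL+mR=135/52 → advance +1; mR−mL=-675/442 → turn -1·90°
n=2: pose=(0,1,W); sL=18/29, sR=18/17; mL=567/493, mR=-108/493; mL+mR=27/29 → advance +1; mR−mL=-675/493 → turn -1·90°
n=3: pose=(-1,1,N); sL=9/13, sR=45/17; mL=891/442, mR=-216/221; mL+mR=27/26 → advance +1; mR−mL=-1323/442 → turn -1·90°
n=4: pose=(-1,2,E); sL=90/37, sR=18/17; mL=1863/629, mR=432/629; mL+mR=135/37 → advance +1; mR−mL=-1431/629 → turn -1·90°
n=5: pose=(0,2,S); sL=45/26, sR=45/68; mL=3645/1768, mR=945/1768; mL+mR=135/52 → advance +1; mR−mL=-675/442 → turn -1·90°
n=6: pose=(0,1,W); sL=18/29, sR=18/17; mL=567/493, mR=-108/493; mL+mR=27/29 → advance +1; mR−mL=-675/493 → turn -1·90°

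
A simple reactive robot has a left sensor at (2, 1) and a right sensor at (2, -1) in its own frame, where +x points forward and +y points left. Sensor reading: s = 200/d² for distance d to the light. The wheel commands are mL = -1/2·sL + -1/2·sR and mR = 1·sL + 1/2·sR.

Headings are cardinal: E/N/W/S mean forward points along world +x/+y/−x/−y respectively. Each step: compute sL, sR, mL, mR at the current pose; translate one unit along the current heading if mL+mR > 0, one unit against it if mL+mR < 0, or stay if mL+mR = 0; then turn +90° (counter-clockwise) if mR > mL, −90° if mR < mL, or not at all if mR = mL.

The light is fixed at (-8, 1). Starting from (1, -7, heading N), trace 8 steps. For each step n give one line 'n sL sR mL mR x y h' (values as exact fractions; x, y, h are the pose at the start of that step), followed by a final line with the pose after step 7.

0 2 25/17 -59/34 93/34 1 -7 N
1 200/113 40/17 -3960/1921 5660/1921 1 -6 W
2 100/81 20/13 -1460/1053 2110/1053 0 -6 S
3 200/149 200/181 -33000/26969 51100/26969 0 -7 E
4 2 25/17 -59/34 93/34 1 -7 N
5 200/113 40/17 -3960/1921 5660/1921 1 -6 W
6 100/81 20/13 -1460/1053 2110/1053 0 -6 S
7 200/149 200/181 -33000/26969 51100/26969 0 -7 E
final 1 -7 N

n=0: pose=(1,-7,N); sL=2, sR=25/17; mL=-59/34, mR=93/34; mL+mR=1 → advance +1; mR−mL=76/17 → turn +1·90°
n=1: pose=(1,-6,W); sL=200/113, sR=40/17; mL=-3960/1921, mR=5660/1921; mL+mR=100/113 → advance +1; mR−mL=9620/1921 → turn +1·90°
n=2: pose=(0,-6,S); sL=100/81, sR=20/13; mL=-1460/1053, mR=2110/1053; mL+mR=50/81 → advance +1; mR−mL=1190/351 → turn +1·90°
n=3: pose=(0,-7,E); sL=200/149, sR=200/181; mL=-33000/26969, mR=51100/26969; mL+mR=100/149 → advance +1; mR−mL=84100/26969 → turn +1·90°
n=4: pose=(1,-7,N); sL=2, sR=25/17; mL=-59/34, mR=93/34; mL+mR=1 → advance +1; mR−mL=76/17 → turn +1·90°
n=5: pose=(1,-6,W); sL=200/113, sR=40/17; mL=-3960/1921, mR=5660/1921; mL+mR=100/113 → advance +1; mR−mL=9620/1921 → turn +1·90°
n=6: pose=(0,-6,S); sL=100/81, sR=20/13; mL=-1460/1053, mR=2110/1053; mL+mR=50/81 → advance +1; mR−mL=1190/351 → turn +1·90°
n=7: pose=(0,-7,E); sL=200/149, sR=200/181; mL=-33000/26969, mR=51100/26969; mL+mR=100/149 → advance +1; mR−mL=84100/26969 → turn +1·90°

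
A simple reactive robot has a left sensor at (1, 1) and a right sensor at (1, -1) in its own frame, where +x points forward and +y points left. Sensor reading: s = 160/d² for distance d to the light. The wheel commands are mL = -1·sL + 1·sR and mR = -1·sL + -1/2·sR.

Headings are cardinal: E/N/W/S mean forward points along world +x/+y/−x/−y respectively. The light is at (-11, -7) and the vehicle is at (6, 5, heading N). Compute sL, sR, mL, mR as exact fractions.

32/85 160/493 -128/2465 -1328/2465

left sensor world pos  = (5, 6); dL² = 425
right sensor world pos = (7, 6); dR² = 493
sL = 160/425 = 32/85
sR = 160/493 = 160/493
mL = -1·sL + 1·sR = -128/2465
mR = -1·sL + -1/2·sR = -1328/2465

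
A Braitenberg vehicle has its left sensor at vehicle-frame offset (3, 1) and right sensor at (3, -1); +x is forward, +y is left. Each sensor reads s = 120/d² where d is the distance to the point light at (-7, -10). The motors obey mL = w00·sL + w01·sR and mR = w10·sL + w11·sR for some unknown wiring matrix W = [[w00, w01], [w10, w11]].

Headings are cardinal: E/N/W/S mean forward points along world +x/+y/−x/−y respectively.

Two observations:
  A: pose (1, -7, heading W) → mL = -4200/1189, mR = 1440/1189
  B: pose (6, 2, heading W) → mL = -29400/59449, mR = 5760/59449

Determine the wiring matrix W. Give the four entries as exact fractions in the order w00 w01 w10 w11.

obs A: pose=(1,-7,W) → sL=120/29, sR=120/41, mL=-4200/1189, mR=1440/1189
obs B: pose=(6,2,W) → sL=120/221, sR=120/269, mL=-29400/59449, mR=5760/59449
sensor matrix S = [[120/29, 120/41], [120/221, 120/269]]; det S = 18144000/70684861
solve [mL_A; mL_B] = S·[w00; w01] and [mR_A; mR_B] = S·[w10; w11]:
  w00 = -1/2, w01 = -1/2, w10 = 1, w11 = -1

-1/2 -1/2 1 -1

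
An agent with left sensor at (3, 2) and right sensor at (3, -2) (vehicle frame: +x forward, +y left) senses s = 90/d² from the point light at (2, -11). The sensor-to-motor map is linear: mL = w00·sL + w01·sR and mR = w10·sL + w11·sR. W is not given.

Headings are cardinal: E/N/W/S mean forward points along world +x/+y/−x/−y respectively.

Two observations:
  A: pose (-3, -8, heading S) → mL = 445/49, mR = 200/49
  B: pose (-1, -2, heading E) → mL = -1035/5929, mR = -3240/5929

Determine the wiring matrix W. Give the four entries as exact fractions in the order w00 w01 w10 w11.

obs A: pose=(-3,-8,S) → sL=10, sR=90/49, mL=445/49, mR=200/49
obs B: pose=(-1,-2,E) → sL=90/121, sR=90/49, mL=-1035/5929, mR=-3240/5929
sensor matrix S = [[10, 90/49], [90/121, 90/49]]; det S = 14400/847
solve [mL_A; mL_B] = S·[w00; w01] and [mR_A; mR_B] = S·[w10; w11]:
  w00 = 1, w01 = -1/2, w10 = 1/2, w11 = -1/2

1 -1/2 1/2 -1/2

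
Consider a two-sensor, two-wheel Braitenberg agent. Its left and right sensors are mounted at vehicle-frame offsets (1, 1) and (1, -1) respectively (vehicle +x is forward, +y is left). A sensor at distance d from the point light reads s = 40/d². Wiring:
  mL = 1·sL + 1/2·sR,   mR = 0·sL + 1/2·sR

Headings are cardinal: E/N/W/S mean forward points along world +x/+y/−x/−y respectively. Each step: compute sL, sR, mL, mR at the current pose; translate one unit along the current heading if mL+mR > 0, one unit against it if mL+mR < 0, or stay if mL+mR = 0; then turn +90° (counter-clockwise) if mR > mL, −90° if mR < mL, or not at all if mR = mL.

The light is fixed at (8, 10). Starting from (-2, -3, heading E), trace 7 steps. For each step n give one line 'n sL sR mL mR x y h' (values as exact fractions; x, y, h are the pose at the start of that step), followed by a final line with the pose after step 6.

0 8/45 40/277 3116/12465 20/277 -2 -3 E
1 2/13 5/37 213/962 5/74 -1 -3 S
2 8/65 40/269 3452/17485 20/269 -1 -4 W
3 4/29 4/25 158/725 2/25 -2 -4 N
4 8/45 40/277 3116/12465 20/277 -2 -3 E
5 2/13 5/37 213/962 5/74 -1 -3 S
6 8/65 40/269 3452/17485 20/269 -1 -4 W
final -2 -4 N

n=0: pose=(-2,-3,E); sL=8/45, sR=40/277; mL=3116/12465, mR=20/277; mL+mR=4016/12465 → advance +1; mR−mL=-8/45 → turn -1·90°
n=1: pose=(-1,-3,S); sL=2/13, sR=5/37; mL=213/962, mR=5/74; mL+mR=139/481 → advance +1; mR−mL=-2/13 → turn -1·90°
n=2: pose=(-1,-4,W); sL=8/65, sR=40/269; mL=3452/17485, mR=20/269; mL+mR=4752/17485 → advance +1; mR−mL=-8/65 → turn -1·90°
n=3: pose=(-2,-4,N); sL=4/29, sR=4/25; mL=158/725, mR=2/25; mL+mR=216/725 → advance +1; mR−mL=-4/29 → turn -1·90°
n=4: pose=(-2,-3,E); sL=8/45, sR=40/277; mL=3116/12465, mR=20/277; mL+mR=4016/12465 → advance +1; mR−mL=-8/45 → turn -1·90°
n=5: pose=(-1,-3,S); sL=2/13, sR=5/37; mL=213/962, mR=5/74; mL+mR=139/481 → advance +1; mR−mL=-2/13 → turn -1·90°
n=6: pose=(-1,-4,W); sL=8/65, sR=40/269; mL=3452/17485, mR=20/269; mL+mR=4752/17485 → advance +1; mR−mL=-8/65 → turn -1·90°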